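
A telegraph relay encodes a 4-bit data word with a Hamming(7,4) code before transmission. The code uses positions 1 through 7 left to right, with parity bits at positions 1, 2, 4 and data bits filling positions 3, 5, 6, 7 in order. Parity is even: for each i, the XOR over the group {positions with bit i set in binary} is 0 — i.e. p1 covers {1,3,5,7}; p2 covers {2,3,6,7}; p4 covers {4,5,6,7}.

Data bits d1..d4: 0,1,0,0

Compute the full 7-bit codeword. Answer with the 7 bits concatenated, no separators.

1001100

Place data at non-parity positions: p1 p2 0 p4 1 0 0
p1 (pos 1,3,5,7): XOR of data positions = 0⊕1⊕0 = 1
p2 (pos 2,3,6,7): XOR of data positions = 0⊕0⊕0 = 0
p4 (pos 4,5,6,7): XOR of data positions = 1⊕0⊕0 = 1
Codeword: 1001100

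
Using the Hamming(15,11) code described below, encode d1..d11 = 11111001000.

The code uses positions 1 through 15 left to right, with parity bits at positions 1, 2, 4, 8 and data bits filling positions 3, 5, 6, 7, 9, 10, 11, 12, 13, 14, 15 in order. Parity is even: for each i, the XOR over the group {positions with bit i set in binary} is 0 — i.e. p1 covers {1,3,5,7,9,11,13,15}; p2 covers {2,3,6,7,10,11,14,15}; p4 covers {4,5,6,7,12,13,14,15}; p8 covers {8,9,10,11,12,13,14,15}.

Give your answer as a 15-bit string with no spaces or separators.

011011101001000

Place data at non-parity positions: p1 p2 1 p4 1 1 1 p8 1 0 0 1 0 0 0
p1 (pos 1,3,5,7,9,11,13,15): XOR of data positions = 1⊕1⊕1⊕1⊕0⊕0⊕0 = 0
p2 (pos 2,3,6,7,10,11,14,15): XOR of data positions = 1⊕1⊕1⊕0⊕0⊕0⊕0 = 1
p4 (pos 4,5,6,7,12,13,14,15): XOR of data positions = 1⊕1⊕1⊕1⊕0⊕0⊕0 = 0
p8 (pos 8,9,10,11,12,13,14,15): XOR of data positions = 1⊕0⊕0⊕1⊕0⊕0⊕0 = 0
Codeword: 011011101001000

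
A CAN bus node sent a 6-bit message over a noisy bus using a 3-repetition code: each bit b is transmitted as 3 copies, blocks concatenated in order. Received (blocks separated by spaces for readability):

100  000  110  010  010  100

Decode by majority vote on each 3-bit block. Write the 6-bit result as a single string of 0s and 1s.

Block 1 (100): 1 one → 0
Block 2 (000): 0 ones → 0
Block 3 (110): 2 ones → 1
Block 4 (010): 1 one → 0
Block 5 (010): 1 one → 0
Block 6 (100): 1 one → 0

001000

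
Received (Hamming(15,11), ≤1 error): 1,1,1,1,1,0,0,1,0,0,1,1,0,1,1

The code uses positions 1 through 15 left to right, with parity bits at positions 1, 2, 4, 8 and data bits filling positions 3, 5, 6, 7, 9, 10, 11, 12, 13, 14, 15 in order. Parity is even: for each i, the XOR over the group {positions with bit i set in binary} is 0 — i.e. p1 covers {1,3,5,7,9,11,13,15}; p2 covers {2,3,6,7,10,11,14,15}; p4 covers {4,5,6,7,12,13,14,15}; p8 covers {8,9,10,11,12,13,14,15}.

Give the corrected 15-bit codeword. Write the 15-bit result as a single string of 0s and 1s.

s1 (pos 1,3,5,7,9,11,13,15): 1⊕1⊕1⊕0⊕0⊕1⊕0⊕1 = 1
s2 (pos 2,3,6,7,10,11,14,15): 1⊕1⊕0⊕0⊕0⊕1⊕1⊕1 = 1
s4 (pos 4,5,6,7,12,13,14,15): 1⊕1⊕0⊕0⊕1⊕0⊕1⊕1 = 1
s8 (pos 8,9,10,11,12,13,14,15): 1⊕0⊕0⊕1⊕1⊕0⊕1⊕1 = 1
Syndrome s8…s1 = 1111 → error at position 15.
Flip position 15: 111110010011011 → 111110010011010

111110010011010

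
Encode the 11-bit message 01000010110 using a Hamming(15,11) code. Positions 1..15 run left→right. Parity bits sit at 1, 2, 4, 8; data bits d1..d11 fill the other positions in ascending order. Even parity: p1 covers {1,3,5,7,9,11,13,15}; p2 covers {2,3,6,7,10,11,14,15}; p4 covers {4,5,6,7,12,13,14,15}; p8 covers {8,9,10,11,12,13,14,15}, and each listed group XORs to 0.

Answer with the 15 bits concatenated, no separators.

100110010010110

Place data at non-parity positions: p1 p2 0 p4 1 0 0 p8 0 0 1 0 1 1 0
p1 (pos 1,3,5,7,9,11,13,15): XOR of data positions = 0⊕1⊕0⊕0⊕1⊕1⊕0 = 1
p2 (pos 2,3,6,7,10,11,14,15): XOR of data positions = 0⊕0⊕0⊕0⊕1⊕1⊕0 = 0
p4 (pos 4,5,6,7,12,13,14,15): XOR of data positions = 1⊕0⊕0⊕0⊕1⊕1⊕0 = 1
p8 (pos 8,9,10,11,12,13,14,15): XOR of data positions = 0⊕0⊕1⊕0⊕1⊕1⊕0 = 1
Codeword: 100110010010110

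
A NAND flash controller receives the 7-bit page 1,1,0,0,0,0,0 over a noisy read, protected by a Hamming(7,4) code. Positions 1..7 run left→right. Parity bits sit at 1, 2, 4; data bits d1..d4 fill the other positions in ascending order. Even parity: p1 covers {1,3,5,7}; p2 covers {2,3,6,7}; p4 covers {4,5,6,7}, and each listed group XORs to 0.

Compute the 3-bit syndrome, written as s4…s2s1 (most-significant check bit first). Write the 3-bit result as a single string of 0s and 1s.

s1 (pos 1,3,5,7): 1⊕0⊕0⊕0 = 1
s2 (pos 2,3,6,7): 1⊕0⊕0⊕0 = 1
s4 (pos 4,5,6,7): 0⊕0⊕0⊕0 = 0
Syndrome s4…s1 = 011 → error at position 3.

011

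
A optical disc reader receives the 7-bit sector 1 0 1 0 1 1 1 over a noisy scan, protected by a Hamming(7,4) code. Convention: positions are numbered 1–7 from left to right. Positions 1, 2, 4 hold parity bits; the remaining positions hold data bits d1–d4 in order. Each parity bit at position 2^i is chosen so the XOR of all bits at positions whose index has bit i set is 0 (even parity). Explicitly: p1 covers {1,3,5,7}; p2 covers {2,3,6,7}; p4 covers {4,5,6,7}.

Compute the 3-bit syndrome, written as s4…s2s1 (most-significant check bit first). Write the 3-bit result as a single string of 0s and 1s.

110

s1 (pos 1,3,5,7): 1⊕1⊕1⊕1 = 0
s2 (pos 2,3,6,7): 0⊕1⊕1⊕1 = 1
s4 (pos 4,5,6,7): 0⊕1⊕1⊕1 = 1
Syndrome s4…s1 = 110 → error at position 6.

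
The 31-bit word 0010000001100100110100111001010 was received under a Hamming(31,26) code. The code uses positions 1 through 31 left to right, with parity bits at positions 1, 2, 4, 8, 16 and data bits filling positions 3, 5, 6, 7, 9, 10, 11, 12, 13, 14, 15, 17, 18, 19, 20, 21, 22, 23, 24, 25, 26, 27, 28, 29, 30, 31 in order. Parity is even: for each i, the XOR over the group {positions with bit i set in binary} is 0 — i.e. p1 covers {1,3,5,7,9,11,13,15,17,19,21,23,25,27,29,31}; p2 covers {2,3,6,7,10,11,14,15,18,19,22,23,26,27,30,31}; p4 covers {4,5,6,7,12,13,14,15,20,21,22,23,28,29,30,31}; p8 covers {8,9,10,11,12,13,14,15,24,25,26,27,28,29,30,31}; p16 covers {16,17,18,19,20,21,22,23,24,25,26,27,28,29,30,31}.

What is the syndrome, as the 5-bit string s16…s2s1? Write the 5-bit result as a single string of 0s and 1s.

01111

s1 (pos 1,3,5,7,9,11,13,15,17,19,21,23,25,27,29,31): 0⊕1⊕0⊕0⊕0⊕1⊕0⊕0⊕1⊕0⊕0⊕1⊕1⊕0⊕0⊕0 = 1
s2 (pos 2,3,6,7,10,11,14,15,18,19,22,23,26,27,30,31): 0⊕1⊕0⊕0⊕1⊕1⊕1⊕0⊕1⊕0⊕0⊕1⊕0⊕0⊕1⊕0 = 1
s4 (pos 4,5,6,7,12,13,14,15,20,21,22,23,28,29,30,31): 0⊕0⊕0⊕0⊕0⊕0⊕1⊕0⊕1⊕0⊕0⊕1⊕1⊕0⊕1⊕0 = 1
s8 (pos 8,9,10,11,12,13,14,15,24,25,26,27,28,29,30,31): 0⊕0⊕1⊕1⊕0⊕0⊕1⊕0⊕1⊕1⊕0⊕0⊕1⊕0⊕1⊕0 = 1
s16 (pos 16,17,18,19,20,21,22,23,24,25,26,27,28,29,30,31): 0⊕1⊕1⊕0⊕1⊕0⊕0⊕1⊕1⊕1⊕0⊕0⊕1⊕0⊕1⊕0 = 0
Syndrome s16…s1 = 01111 → error at position 15.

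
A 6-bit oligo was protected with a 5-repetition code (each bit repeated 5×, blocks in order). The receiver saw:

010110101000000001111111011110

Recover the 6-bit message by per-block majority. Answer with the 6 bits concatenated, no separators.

100111

Block 1 (01011): 3 ones → 1
Block 2 (01010): 2 ones → 0
Block 3 (00000): 0 ones → 0
Block 4 (00111): 3 ones → 1
Block 5 (11110): 4 ones → 1
Block 6 (11110): 4 ones → 1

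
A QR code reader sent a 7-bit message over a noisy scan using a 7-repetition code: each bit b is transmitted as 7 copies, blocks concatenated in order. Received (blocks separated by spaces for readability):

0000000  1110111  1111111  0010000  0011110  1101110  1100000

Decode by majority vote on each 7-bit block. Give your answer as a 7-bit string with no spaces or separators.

Block 1 (0000000): 0 ones → 0
Block 2 (1110111): 6 ones → 1
Block 3 (1111111): 7 ones → 1
Block 4 (0010000): 1 one → 0
Block 5 (0011110): 4 ones → 1
Block 6 (1101110): 5 ones → 1
Block 7 (1100000): 2 ones → 0

0110110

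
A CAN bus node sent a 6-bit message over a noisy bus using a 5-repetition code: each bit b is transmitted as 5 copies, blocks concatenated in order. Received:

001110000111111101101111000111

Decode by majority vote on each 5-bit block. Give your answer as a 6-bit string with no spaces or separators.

101111

Block 1 (00111): 3 ones → 1
Block 2 (00001): 1 one → 0
Block 3 (11111): 5 ones → 1
Block 4 (10110): 3 ones → 1
Block 5 (11110): 4 ones → 1
Block 6 (00111): 3 ones → 1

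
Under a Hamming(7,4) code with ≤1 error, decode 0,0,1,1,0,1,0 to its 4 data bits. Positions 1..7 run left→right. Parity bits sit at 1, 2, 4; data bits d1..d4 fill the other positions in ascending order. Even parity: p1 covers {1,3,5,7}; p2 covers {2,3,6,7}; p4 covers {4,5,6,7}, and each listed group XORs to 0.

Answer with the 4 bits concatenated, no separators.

1010

s1 (pos 1,3,5,7): 0⊕1⊕0⊕0 = 1
s2 (pos 2,3,6,7): 0⊕1⊕1⊕0 = 0
s4 (pos 4,5,6,7): 1⊕0⊕1⊕0 = 0
Syndrome s4…s1 = 001 → error at position 1.
Flip position 1: 0011010 → 1011010
Read data bits from positions 3,5,6,7: 1010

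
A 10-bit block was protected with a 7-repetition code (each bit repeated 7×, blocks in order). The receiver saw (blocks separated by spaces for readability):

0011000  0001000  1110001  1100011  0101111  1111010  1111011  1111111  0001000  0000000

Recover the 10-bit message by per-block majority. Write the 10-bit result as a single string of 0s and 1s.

Block 1 (0011000): 2 ones → 0
Block 2 (0001000): 1 one → 0
Block 3 (1110001): 4 ones → 1
Block 4 (1100011): 4 ones → 1
Block 5 (0101111): 5 ones → 1
Block 6 (1111010): 5 ones → 1
Block 7 (1111011): 6 ones → 1
Block 8 (1111111): 7 ones → 1
Block 9 (0001000): 1 one → 0
Block 10 (0000000): 0 ones → 0

0011111100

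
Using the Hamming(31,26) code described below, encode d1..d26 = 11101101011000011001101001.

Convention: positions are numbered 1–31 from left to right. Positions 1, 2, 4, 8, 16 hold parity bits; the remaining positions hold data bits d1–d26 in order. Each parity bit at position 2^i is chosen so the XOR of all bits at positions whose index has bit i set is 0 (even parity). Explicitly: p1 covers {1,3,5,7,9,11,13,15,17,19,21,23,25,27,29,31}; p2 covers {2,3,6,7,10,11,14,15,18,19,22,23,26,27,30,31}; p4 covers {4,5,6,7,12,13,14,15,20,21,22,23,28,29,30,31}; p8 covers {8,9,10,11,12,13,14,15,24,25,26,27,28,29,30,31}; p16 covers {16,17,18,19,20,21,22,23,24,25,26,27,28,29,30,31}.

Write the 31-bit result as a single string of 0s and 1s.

1011110111010110000011001101001

Place data at non-parity positions: p1 p2 1 p4 1 1 0 p8 1 1 0 1 0 1 1 p16 0 0 0 0 1 1 0 0 1 1 0 1 0 0 1
p1 (pos 1,3,5,7,9,11,13,15,17,19,21,23,25,27,29,31): XOR of data positions = 1⊕1⊕0⊕1⊕0⊕0⊕1⊕0⊕0⊕1⊕0⊕1⊕0⊕0⊕1 = 1
p2 (pos 2,3,6,7,10,11,14,15,18,19,22,23,26,27,30,31): XOR of data positions = 1⊕1⊕0⊕1⊕0⊕1⊕1⊕0⊕0⊕1⊕0⊕1⊕0⊕0⊕1 = 0
p4 (pos 4,5,6,7,12,13,14,15,20,21,22,23,28,29,30,31): XOR of data positions = 1⊕1⊕0⊕1⊕0⊕1⊕1⊕0⊕1⊕1⊕0⊕1⊕0⊕0⊕1 = 1
p8 (pos 8,9,10,11,12,13,14,15,24,25,26,27,28,29,30,31): XOR of data positions = 1⊕1⊕0⊕1⊕0⊕1⊕1⊕0⊕1⊕1⊕0⊕1⊕0⊕0⊕1 = 1
p16 (pos 16,17,18,19,20,21,22,23,24,25,26,27,28,29,30,31): XOR of data positions = 0⊕0⊕0⊕0⊕1⊕1⊕0⊕0⊕1⊕1⊕0⊕1⊕0⊕0⊕1 = 0
Codeword: 1011110111010110000011001101001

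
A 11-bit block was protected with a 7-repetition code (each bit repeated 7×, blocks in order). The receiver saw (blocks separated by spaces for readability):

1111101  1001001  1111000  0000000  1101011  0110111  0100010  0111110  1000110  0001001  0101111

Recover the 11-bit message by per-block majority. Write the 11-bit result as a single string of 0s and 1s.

10101101001

Block 1 (1111101): 6 ones → 1
Block 2 (1001001): 3 ones → 0
Block 3 (1111000): 4 ones → 1
Block 4 (0000000): 0 ones → 0
Block 5 (1101011): 5 ones → 1
Block 6 (0110111): 5 ones → 1
Block 7 (0100010): 2 ones → 0
Block 8 (0111110): 5 ones → 1
Block 9 (1000110): 3 ones → 0
Block 10 (0001001): 2 ones → 0
Block 11 (0101111): 5 ones → 1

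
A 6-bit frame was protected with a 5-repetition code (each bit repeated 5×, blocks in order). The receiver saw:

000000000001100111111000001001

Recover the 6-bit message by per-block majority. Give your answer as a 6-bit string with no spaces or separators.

000100

Block 1 (00000): 0 ones → 0
Block 2 (00000): 0 ones → 0
Block 3 (01100): 2 ones → 0
Block 4 (11111): 5 ones → 1
Block 5 (10000): 1 one → 0
Block 6 (01001): 2 ones → 0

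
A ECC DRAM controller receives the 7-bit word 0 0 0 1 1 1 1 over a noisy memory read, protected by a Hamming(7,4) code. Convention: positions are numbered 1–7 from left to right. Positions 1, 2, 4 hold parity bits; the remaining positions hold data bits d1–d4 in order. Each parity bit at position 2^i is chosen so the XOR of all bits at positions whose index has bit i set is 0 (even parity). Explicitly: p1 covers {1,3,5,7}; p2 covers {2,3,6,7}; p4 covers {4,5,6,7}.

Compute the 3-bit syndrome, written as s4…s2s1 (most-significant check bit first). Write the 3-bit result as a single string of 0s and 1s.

000

s1 (pos 1,3,5,7): 0⊕0⊕1⊕1 = 0
s2 (pos 2,3,6,7): 0⊕0⊕1⊕1 = 0
s4 (pos 4,5,6,7): 1⊕1⊕1⊕1 = 0
Syndrome s4…s1 = 000 → no error.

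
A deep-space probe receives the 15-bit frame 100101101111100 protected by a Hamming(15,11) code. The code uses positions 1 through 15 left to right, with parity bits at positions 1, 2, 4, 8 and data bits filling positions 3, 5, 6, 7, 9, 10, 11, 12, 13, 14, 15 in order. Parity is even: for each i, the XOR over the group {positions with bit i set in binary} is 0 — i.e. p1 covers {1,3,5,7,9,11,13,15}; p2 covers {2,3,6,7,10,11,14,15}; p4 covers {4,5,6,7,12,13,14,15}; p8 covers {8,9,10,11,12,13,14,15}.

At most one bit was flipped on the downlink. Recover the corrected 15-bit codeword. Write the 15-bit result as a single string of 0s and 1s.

s1 (pos 1,3,5,7,9,11,13,15): 1⊕0⊕0⊕1⊕1⊕1⊕1⊕0 = 1
s2 (pos 2,3,6,7,10,11,14,15): 0⊕0⊕1⊕1⊕1⊕1⊕0⊕0 = 0
s4 (pos 4,5,6,7,12,13,14,15): 1⊕0⊕1⊕1⊕1⊕1⊕0⊕0 = 1
s8 (pos 8,9,10,11,12,13,14,15): 0⊕1⊕1⊕1⊕1⊕1⊕0⊕0 = 1
Syndrome s8…s1 = 1101 → error at position 13.
Flip position 13: 100101101111100 → 100101101111000

100101101111000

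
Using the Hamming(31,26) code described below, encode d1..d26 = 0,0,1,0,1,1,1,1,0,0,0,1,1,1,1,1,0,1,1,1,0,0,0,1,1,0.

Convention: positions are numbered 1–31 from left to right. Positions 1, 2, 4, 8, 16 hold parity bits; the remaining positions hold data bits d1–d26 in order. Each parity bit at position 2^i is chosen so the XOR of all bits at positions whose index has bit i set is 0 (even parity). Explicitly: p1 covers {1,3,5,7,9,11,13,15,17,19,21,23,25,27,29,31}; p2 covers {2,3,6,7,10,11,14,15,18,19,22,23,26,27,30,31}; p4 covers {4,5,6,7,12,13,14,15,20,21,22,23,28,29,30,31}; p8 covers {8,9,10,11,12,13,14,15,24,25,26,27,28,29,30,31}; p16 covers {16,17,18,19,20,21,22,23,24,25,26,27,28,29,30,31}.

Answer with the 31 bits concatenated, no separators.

0101010011110000111110111000110

Place data at non-parity positions: p1 p2 0 p4 0 1 0 p8 1 1 1 1 0 0 0 p16 1 1 1 1 1 0 1 1 1 0 0 0 1 1 0
p1 (pos 1,3,5,7,9,11,13,15,17,19,21,23,25,27,29,31): XOR of data positions = 0⊕0⊕0⊕1⊕1⊕0⊕0⊕1⊕1⊕1⊕1⊕1⊕0⊕1⊕0 = 0
p2 (pos 2,3,6,7,10,11,14,15,18,19,22,23,26,27,30,31): XOR of data positions = 0⊕1⊕0⊕1⊕1⊕0⊕0⊕1⊕1⊕0⊕1⊕0⊕0⊕1⊕0 = 1
p4 (pos 4,5,6,7,12,13,14,15,20,21,22,23,28,29,30,31): XOR of data positions = 0⊕1⊕0⊕1⊕0⊕0⊕0⊕1⊕1⊕0⊕1⊕0⊕1⊕1⊕0 = 1
p8 (pos 8,9,10,11,12,13,14,15,24,25,26,27,28,29,30,31): XOR of data positions = 1⊕1⊕1⊕1⊕0⊕0⊕0⊕1⊕1⊕0⊕0⊕0⊕1⊕1⊕0 = 0
p16 (pos 16,17,18,19,20,21,22,23,24,25,26,27,28,29,30,31): XOR of data positions = 1⊕1⊕1⊕1⊕1⊕0⊕1⊕1⊕1⊕0⊕0⊕0⊕1⊕1⊕0 = 0
Codeword: 0101010011110000111110111000110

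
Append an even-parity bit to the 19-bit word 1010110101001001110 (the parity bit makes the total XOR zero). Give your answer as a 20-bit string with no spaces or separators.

10101101010010011100

XOR of the 19 data bits: 1⊕0⊕1⊕0⊕1⊕1⊕0⊕1⊕0⊕1⊕0⊕0⊕1⊕0⊕0⊕1⊕1⊕1⊕0 = 0
Parity bit = 0 (so all 20 bits XOR to 0).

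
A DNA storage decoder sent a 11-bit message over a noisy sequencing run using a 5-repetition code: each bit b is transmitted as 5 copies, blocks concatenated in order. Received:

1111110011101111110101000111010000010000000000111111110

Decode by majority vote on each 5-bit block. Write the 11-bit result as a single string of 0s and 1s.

Block 1 (11111): 5 ones → 1
Block 2 (10011): 3 ones → 1
Block 3 (10111): 4 ones → 1
Block 4 (11101): 4 ones → 1
Block 5 (01000): 1 one → 0
Block 6 (11101): 4 ones → 1
Block 7 (00000): 0 ones → 0
Block 8 (10000): 1 one → 0
Block 9 (00000): 0 ones → 0
Block 10 (01111): 4 ones → 1
Block 11 (11110): 4 ones → 1

11110100011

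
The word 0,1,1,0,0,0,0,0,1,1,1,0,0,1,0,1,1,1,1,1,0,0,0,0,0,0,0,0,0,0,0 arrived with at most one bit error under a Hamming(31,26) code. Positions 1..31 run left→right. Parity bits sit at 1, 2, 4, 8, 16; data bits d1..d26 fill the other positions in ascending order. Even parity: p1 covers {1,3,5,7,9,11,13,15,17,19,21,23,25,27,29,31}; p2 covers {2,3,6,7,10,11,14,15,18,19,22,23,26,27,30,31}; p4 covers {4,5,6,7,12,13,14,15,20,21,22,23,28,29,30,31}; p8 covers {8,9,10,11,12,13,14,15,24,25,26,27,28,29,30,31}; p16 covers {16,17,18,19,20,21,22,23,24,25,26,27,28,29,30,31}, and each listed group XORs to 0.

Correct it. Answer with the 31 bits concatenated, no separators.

0110000011100101110100000000000

s1 (pos 1,3,5,7,9,11,13,15,17,19,21,23,25,27,29,31): 0⊕1⊕0⊕0⊕1⊕1⊕0⊕0⊕1⊕1⊕0⊕0⊕0⊕0⊕0⊕0 = 1
s2 (pos 2,3,6,7,10,11,14,15,18,19,22,23,26,27,30,31): 1⊕1⊕0⊕0⊕1⊕1⊕1⊕0⊕1⊕1⊕0⊕0⊕0⊕0⊕0⊕0 = 1
s4 (pos 4,5,6,7,12,13,14,15,20,21,22,23,28,29,30,31): 0⊕0⊕0⊕0⊕0⊕0⊕1⊕0⊕1⊕0⊕0⊕0⊕0⊕0⊕0⊕0 = 0
s8 (pos 8,9,10,11,12,13,14,15,24,25,26,27,28,29,30,31): 0⊕1⊕1⊕1⊕0⊕0⊕1⊕0⊕0⊕0⊕0⊕0⊕0⊕0⊕0⊕0 = 0
s16 (pos 16,17,18,19,20,21,22,23,24,25,26,27,28,29,30,31): 1⊕1⊕1⊕1⊕1⊕0⊕0⊕0⊕0⊕0⊕0⊕0⊕0⊕0⊕0⊕0 = 1
Syndrome s16…s1 = 10011 → error at position 19.
Flip position 19: 0110000011100101111100000000000 → 0110000011100101110100000000000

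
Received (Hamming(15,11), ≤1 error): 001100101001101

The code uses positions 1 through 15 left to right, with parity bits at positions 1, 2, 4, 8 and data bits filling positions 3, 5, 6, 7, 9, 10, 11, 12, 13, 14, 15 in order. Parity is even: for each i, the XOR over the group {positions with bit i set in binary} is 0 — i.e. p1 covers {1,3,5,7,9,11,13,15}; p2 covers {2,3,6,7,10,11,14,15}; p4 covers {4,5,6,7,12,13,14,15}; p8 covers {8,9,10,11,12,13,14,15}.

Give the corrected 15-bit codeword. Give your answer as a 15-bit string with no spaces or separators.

001100001001101

s1 (pos 1,3,5,7,9,11,13,15): 0⊕1⊕0⊕1⊕1⊕0⊕1⊕1 = 1
s2 (pos 2,3,6,7,10,11,14,15): 0⊕1⊕0⊕1⊕0⊕0⊕0⊕1 = 1
s4 (pos 4,5,6,7,12,13,14,15): 1⊕0⊕0⊕1⊕1⊕1⊕0⊕1 = 1
s8 (pos 8,9,10,11,12,13,14,15): 0⊕1⊕0⊕0⊕1⊕1⊕0⊕1 = 0
Syndrome s8…s1 = 0111 → error at position 7.
Flip position 7: 001100101001101 → 001100001001101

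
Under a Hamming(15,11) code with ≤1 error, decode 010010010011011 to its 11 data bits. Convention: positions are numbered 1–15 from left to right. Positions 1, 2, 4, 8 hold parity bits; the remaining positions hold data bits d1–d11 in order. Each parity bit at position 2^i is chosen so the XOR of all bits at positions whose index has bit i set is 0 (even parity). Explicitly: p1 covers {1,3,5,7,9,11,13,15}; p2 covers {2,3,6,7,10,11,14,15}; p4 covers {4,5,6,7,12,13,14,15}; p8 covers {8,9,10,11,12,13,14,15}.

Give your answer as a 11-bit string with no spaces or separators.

s1 (pos 1,3,5,7,9,11,13,15): 0⊕0⊕1⊕0⊕0⊕1⊕0⊕1 = 1
s2 (pos 2,3,6,7,10,11,14,15): 1⊕0⊕0⊕0⊕0⊕1⊕1⊕1 = 0
s4 (pos 4,5,6,7,12,13,14,15): 0⊕1⊕0⊕0⊕1⊕0⊕1⊕1 = 0
s8 (pos 8,9,10,11,12,13,14,15): 1⊕0⊕0⊕1⊕1⊕0⊕1⊕1 = 1
Syndrome s8…s1 = 1001 → error at position 9.
Flip position 9: 010010010011011 → 010010011011011
Read data bits from positions 3,5,6,7,9,10,11,12,13,14,15: 01001011011

01001011011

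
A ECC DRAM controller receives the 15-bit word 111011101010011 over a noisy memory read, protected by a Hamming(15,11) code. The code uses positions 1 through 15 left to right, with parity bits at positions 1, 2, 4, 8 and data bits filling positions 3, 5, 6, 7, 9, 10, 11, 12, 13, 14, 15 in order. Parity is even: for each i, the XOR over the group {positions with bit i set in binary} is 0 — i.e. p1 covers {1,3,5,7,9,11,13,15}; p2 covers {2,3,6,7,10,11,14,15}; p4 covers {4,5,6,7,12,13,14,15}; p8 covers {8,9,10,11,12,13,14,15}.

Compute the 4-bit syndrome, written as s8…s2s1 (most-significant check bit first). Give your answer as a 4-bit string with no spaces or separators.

s1 (pos 1,3,5,7,9,11,13,15): 1⊕1⊕1⊕1⊕1⊕1⊕0⊕1 = 1
s2 (pos 2,3,6,7,10,11,14,15): 1⊕1⊕1⊕1⊕0⊕1⊕1⊕1 = 1
s4 (pos 4,5,6,7,12,13,14,15): 0⊕1⊕1⊕1⊕0⊕0⊕1⊕1 = 1
s8 (pos 8,9,10,11,12,13,14,15): 0⊕1⊕0⊕1⊕0⊕0⊕1⊕1 = 0
Syndrome s8…s1 = 0111 → error at position 7.

0111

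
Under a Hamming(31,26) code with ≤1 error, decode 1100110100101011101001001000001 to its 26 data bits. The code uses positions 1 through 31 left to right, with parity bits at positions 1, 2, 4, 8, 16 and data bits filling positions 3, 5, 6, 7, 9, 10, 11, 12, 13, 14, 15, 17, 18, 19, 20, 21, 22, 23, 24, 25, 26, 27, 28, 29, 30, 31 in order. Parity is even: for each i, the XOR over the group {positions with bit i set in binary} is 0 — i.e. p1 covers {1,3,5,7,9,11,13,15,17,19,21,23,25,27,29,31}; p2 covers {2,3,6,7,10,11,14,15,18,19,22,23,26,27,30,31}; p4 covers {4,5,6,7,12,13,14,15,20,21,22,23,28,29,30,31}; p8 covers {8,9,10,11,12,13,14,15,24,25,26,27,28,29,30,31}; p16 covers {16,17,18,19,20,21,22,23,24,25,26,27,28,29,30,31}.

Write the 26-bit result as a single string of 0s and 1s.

11100010101101001001000001

s1 (pos 1,3,5,7,9,11,13,15,17,19,21,23,25,27,29,31): 1⊕0⊕1⊕0⊕0⊕1⊕1⊕1⊕1⊕1⊕0⊕0⊕1⊕0⊕0⊕1 = 1
s2 (pos 2,3,6,7,10,11,14,15,18,19,22,23,26,27,30,31): 1⊕0⊕1⊕0⊕0⊕1⊕0⊕1⊕0⊕1⊕1⊕0⊕0⊕0⊕0⊕1 = 1
s4 (pos 4,5,6,7,12,13,14,15,20,21,22,23,28,29,30,31): 0⊕1⊕1⊕0⊕0⊕1⊕0⊕1⊕0⊕0⊕1⊕0⊕0⊕0⊕0⊕1 = 0
s8 (pos 8,9,10,11,12,13,14,15,24,25,26,27,28,29,30,31): 1⊕0⊕0⊕1⊕0⊕1⊕0⊕1⊕0⊕1⊕0⊕0⊕0⊕0⊕0⊕1 = 0
s16 (pos 16,17,18,19,20,21,22,23,24,25,26,27,28,29,30,31): 1⊕1⊕0⊕1⊕0⊕0⊕1⊕0⊕0⊕1⊕0⊕0⊕0⊕0⊕0⊕1 = 0
Syndrome s16…s1 = 00011 → error at position 3.
Flip position 3: 1100110100101011101001001000001 → 1110110100101011101001001000001
Read data bits from positions 3,5,6,7,9,10,11,12,13,14,15,17,18,19,20,21,22,23,24,25,26,27,28,29,30,31: 11100010101101001001000001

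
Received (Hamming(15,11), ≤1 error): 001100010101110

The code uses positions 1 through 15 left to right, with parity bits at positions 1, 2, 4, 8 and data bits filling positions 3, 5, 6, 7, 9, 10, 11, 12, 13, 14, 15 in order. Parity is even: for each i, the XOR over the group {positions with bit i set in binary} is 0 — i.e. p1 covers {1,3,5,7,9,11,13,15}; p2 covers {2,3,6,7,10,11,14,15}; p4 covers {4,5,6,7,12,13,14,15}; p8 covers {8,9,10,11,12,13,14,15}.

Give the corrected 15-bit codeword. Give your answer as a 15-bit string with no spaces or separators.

001100010001110

s1 (pos 1,3,5,7,9,11,13,15): 0⊕1⊕0⊕0⊕0⊕0⊕1⊕0 = 0
s2 (pos 2,3,6,7,10,11,14,15): 0⊕1⊕0⊕0⊕1⊕0⊕1⊕0 = 1
s4 (pos 4,5,6,7,12,13,14,15): 1⊕0⊕0⊕0⊕1⊕1⊕1⊕0 = 0
s8 (pos 8,9,10,11,12,13,14,15): 1⊕0⊕1⊕0⊕1⊕1⊕1⊕0 = 1
Syndrome s8…s1 = 1010 → error at position 10.
Flip position 10: 001100010101110 → 001100010001110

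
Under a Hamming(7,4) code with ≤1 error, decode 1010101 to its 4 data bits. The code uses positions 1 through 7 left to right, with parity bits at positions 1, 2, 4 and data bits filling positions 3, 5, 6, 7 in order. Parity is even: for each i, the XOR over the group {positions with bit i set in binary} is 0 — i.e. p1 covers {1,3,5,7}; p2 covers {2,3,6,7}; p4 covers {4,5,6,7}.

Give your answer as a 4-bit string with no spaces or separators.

1101

s1 (pos 1,3,5,7): 1⊕1⊕1⊕1 = 0
s2 (pos 2,3,6,7): 0⊕1⊕0⊕1 = 0
s4 (pos 4,5,6,7): 0⊕1⊕0⊕1 = 0
Syndrome s4…s1 = 000 → no error.
Read data bits from positions 3,5,6,7: 1101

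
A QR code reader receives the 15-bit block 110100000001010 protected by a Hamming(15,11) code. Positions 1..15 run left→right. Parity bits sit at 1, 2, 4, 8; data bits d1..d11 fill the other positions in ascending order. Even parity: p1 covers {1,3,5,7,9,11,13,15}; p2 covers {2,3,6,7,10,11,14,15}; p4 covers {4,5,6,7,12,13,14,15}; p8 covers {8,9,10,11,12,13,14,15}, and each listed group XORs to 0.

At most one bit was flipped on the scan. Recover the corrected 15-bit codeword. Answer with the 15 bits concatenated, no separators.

110110000001010

s1 (pos 1,3,5,7,9,11,13,15): 1⊕0⊕0⊕0⊕0⊕0⊕0⊕0 = 1
s2 (pos 2,3,6,7,10,11,14,15): 1⊕0⊕0⊕0⊕0⊕0⊕1⊕0 = 0
s4 (pos 4,5,6,7,12,13,14,15): 1⊕0⊕0⊕0⊕1⊕0⊕1⊕0 = 1
s8 (pos 8,9,10,11,12,13,14,15): 0⊕0⊕0⊕0⊕1⊕0⊕1⊕0 = 0
Syndrome s8…s1 = 0101 → error at position 5.
Flip position 5: 110100000001010 → 110110000001010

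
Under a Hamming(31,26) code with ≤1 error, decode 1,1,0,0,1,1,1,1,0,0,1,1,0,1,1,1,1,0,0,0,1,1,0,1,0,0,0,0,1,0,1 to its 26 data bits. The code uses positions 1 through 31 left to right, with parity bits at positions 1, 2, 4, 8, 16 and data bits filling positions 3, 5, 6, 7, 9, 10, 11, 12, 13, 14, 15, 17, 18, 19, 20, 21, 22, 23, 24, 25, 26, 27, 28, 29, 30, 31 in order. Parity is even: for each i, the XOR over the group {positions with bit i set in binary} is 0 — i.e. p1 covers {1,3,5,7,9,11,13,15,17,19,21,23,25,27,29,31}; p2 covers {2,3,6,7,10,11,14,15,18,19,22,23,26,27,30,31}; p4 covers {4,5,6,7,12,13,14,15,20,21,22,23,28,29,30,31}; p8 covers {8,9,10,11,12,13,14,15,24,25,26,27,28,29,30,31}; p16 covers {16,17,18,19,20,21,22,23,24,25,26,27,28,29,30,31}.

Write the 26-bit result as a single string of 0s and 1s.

01110011011000011010000101

s1 (pos 1,3,5,7,9,11,13,15,17,19,21,23,25,27,29,31): 1⊕0⊕1⊕1⊕0⊕1⊕0⊕1⊕1⊕0⊕1⊕0⊕0⊕0⊕1⊕1 = 1
s2 (pos 2,3,6,7,10,11,14,15,18,19,22,23,26,27,30,31): 1⊕0⊕1⊕1⊕0⊕1⊕1⊕1⊕0⊕0⊕1⊕0⊕0⊕0⊕0⊕1 = 0
s4 (pos 4,5,6,7,12,13,14,15,20,21,22,23,28,29,30,31): 0⊕1⊕1⊕1⊕1⊕0⊕1⊕1⊕0⊕1⊕1⊕0⊕0⊕1⊕0⊕1 = 0
s8 (pos 8,9,10,11,12,13,14,15,24,25,26,27,28,29,30,31): 1⊕0⊕0⊕1⊕1⊕0⊕1⊕1⊕1⊕0⊕0⊕0⊕0⊕1⊕0⊕1 = 0
s16 (pos 16,17,18,19,20,21,22,23,24,25,26,27,28,29,30,31): 1⊕1⊕0⊕0⊕0⊕1⊕1⊕0⊕1⊕0⊕0⊕0⊕0⊕1⊕0⊕1 = 1
Syndrome s16…s1 = 10001 → error at position 17.
Flip position 17: 1100111100110111100011010000101 → 1100111100110111000011010000101
Read data bits from positions 3,5,6,7,9,10,11,12,13,14,15,17,18,19,20,21,22,23,24,25,26,27,28,29,30,31: 01110011011000011010000101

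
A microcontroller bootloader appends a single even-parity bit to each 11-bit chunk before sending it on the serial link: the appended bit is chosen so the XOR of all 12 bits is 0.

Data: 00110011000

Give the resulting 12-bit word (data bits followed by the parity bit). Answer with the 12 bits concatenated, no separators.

001100110000

XOR of the 11 data bits: 0⊕0⊕1⊕1⊕0⊕0⊕1⊕1⊕0⊕0⊕0 = 0
Parity bit = 0 (so all 12 bits XOR to 0).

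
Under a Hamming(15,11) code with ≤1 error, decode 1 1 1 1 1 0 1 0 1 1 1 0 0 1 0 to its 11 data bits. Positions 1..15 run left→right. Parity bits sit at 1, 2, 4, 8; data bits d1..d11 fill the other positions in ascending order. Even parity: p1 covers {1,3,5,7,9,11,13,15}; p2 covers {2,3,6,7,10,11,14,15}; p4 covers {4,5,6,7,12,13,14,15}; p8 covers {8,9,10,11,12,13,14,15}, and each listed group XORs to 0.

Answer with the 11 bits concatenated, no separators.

11011110010

s1 (pos 1,3,5,7,9,11,13,15): 1⊕1⊕1⊕1⊕1⊕1⊕0⊕0 = 0
s2 (pos 2,3,6,7,10,11,14,15): 1⊕1⊕0⊕1⊕1⊕1⊕1⊕0 = 0
s4 (pos 4,5,6,7,12,13,14,15): 1⊕1⊕0⊕1⊕0⊕0⊕1⊕0 = 0
s8 (pos 8,9,10,11,12,13,14,15): 0⊕1⊕1⊕1⊕0⊕0⊕1⊕0 = 0
Syndrome s8…s1 = 0000 → no error.
Read data bits from positions 3,5,6,7,9,10,11,12,13,14,15: 11011110010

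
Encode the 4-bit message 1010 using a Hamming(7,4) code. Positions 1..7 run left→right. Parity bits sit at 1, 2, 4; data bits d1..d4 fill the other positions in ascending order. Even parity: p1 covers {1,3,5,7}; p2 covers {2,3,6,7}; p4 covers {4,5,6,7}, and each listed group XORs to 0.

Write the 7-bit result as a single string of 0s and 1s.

Place data at non-parity positions: p1 p2 1 p4 0 1 0
p1 (pos 1,3,5,7): XOR of data positions = 1⊕0⊕0 = 1
p2 (pos 2,3,6,7): XOR of data positions = 1⊕1⊕0 = 0
p4 (pos 4,5,6,7): XOR of data positions = 0⊕1⊕0 = 1
Codeword: 1011010

1011010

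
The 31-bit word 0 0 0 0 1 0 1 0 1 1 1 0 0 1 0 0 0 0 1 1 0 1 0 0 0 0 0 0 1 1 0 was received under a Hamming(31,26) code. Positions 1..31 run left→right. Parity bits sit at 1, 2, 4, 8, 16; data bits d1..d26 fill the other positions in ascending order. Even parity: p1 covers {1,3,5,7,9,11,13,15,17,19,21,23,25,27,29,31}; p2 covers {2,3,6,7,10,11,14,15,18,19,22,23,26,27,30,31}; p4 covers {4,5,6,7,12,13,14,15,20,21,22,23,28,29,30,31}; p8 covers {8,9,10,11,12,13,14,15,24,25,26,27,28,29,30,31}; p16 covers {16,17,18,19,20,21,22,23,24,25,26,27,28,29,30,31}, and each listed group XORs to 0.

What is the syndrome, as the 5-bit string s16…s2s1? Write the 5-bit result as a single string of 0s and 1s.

10110

s1 (pos 1,3,5,7,9,11,13,15,17,19,21,23,25,27,29,31): 0⊕0⊕1⊕1⊕1⊕1⊕0⊕0⊕0⊕1⊕0⊕0⊕0⊕0⊕1⊕0 = 0
s2 (pos 2,3,6,7,10,11,14,15,18,19,22,23,26,27,30,31): 0⊕0⊕0⊕1⊕1⊕1⊕1⊕0⊕0⊕1⊕1⊕0⊕0⊕0⊕1⊕0 = 1
s4 (pos 4,5,6,7,12,13,14,15,20,21,22,23,28,29,30,31): 0⊕1⊕0⊕1⊕0⊕0⊕1⊕0⊕1⊕0⊕1⊕0⊕0⊕1⊕1⊕0 = 1
s8 (pos 8,9,10,11,12,13,14,15,24,25,26,27,28,29,30,31): 0⊕1⊕1⊕1⊕0⊕0⊕1⊕0⊕0⊕0⊕0⊕0⊕0⊕1⊕1⊕0 = 0
s16 (pos 16,17,18,19,20,21,22,23,24,25,26,27,28,29,30,31): 0⊕0⊕0⊕1⊕1⊕0⊕1⊕0⊕0⊕0⊕0⊕0⊕0⊕1⊕1⊕0 = 1
Syndrome s16…s1 = 10110 → error at position 22.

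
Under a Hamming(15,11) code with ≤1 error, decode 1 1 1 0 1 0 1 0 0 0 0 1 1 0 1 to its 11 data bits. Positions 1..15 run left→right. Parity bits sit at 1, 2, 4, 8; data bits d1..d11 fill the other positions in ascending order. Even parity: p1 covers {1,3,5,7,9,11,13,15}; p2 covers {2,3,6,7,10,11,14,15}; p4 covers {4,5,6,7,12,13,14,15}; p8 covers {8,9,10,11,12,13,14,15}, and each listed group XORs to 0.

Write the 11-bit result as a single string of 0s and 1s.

s1 (pos 1,3,5,7,9,11,13,15): 1⊕1⊕1⊕1⊕0⊕0⊕1⊕1 = 0
s2 (pos 2,3,6,7,10,11,14,15): 1⊕1⊕0⊕1⊕0⊕0⊕0⊕1 = 0
s4 (pos 4,5,6,7,12,13,14,15): 0⊕1⊕0⊕1⊕1⊕1⊕0⊕1 = 1
s8 (pos 8,9,10,11,12,13,14,15): 0⊕0⊕0⊕0⊕1⊕1⊕0⊕1 = 1
Syndrome s8…s1 = 1100 → error at position 12.
Flip position 12: 111010100001101 → 111010100000101
Read data bits from positions 3,5,6,7,9,10,11,12,13,14,15: 11010000101

11010000101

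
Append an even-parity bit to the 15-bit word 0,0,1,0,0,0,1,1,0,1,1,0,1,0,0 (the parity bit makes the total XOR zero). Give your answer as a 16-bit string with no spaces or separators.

XOR of the 15 data bits: 0⊕0⊕1⊕0⊕0⊕0⊕1⊕1⊕0⊕1⊕1⊕0⊕1⊕0⊕0 = 0
Parity bit = 0 (so all 16 bits XOR to 0).

0010001101101000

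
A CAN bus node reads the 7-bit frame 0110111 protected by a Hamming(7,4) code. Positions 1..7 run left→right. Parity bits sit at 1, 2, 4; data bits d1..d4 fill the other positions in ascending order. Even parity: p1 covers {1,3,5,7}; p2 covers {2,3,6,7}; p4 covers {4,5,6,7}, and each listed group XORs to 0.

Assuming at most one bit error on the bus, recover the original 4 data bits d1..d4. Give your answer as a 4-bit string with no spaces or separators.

s1 (pos 1,3,5,7): 0⊕1⊕1⊕1 = 1
s2 (pos 2,3,6,7): 1⊕1⊕1⊕1 = 0
s4 (pos 4,5,6,7): 0⊕1⊕1⊕1 = 1
Syndrome s4…s1 = 101 → error at position 5.
Flip position 5: 0110111 → 0110011
Read data bits from positions 3,5,6,7: 1011

1011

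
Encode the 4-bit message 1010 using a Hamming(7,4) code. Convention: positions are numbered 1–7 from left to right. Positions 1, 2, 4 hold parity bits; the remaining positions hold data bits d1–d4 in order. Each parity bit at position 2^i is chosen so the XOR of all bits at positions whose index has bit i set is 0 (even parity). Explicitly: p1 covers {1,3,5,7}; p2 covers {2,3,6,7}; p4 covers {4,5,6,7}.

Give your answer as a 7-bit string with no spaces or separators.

Place data at non-parity positions: p1 p2 1 p4 0 1 0
p1 (pos 1,3,5,7): XOR of data positions = 1⊕0⊕0 = 1
p2 (pos 2,3,6,7): XOR of data positions = 1⊕1⊕0 = 0
p4 (pos 4,5,6,7): XOR of data positions = 0⊕1⊕0 = 1
Codeword: 1011010

1011010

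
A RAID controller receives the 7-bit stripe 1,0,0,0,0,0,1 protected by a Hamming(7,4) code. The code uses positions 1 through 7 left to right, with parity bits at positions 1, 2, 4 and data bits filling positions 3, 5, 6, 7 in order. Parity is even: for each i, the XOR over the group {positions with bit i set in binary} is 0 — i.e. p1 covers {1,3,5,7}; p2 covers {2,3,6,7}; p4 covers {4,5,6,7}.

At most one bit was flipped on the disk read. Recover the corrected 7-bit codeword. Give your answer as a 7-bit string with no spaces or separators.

s1 (pos 1,3,5,7): 1⊕0⊕0⊕1 = 0
s2 (pos 2,3,6,7): 0⊕0⊕0⊕1 = 1
s4 (pos 4,5,6,7): 0⊕0⊕0⊕1 = 1
Syndrome s4…s1 = 110 → error at position 6.
Flip position 6: 1000001 → 1000011

1000011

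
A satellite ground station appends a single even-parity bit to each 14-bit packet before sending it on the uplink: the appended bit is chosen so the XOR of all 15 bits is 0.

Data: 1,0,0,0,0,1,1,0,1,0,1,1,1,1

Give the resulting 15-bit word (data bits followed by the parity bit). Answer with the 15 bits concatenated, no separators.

100001101011110

XOR of the 14 data bits: 1⊕0⊕0⊕0⊕0⊕1⊕1⊕0⊕1⊕0⊕1⊕1⊕1⊕1 = 0
Parity bit = 0 (so all 15 bits XOR to 0).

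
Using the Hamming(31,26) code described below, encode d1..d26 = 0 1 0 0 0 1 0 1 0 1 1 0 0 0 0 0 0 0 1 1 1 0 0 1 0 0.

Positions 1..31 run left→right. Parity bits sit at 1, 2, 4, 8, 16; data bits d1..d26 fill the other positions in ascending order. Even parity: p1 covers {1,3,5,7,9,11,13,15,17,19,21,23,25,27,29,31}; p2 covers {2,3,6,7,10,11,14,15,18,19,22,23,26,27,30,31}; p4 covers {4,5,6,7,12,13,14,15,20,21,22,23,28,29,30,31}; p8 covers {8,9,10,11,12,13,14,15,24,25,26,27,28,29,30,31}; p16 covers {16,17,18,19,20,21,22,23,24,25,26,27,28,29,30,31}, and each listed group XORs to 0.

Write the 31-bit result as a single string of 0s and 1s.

Place data at non-parity positions: p1 p2 0 p4 1 0 0 p8 0 1 0 1 0 1 1 p16 0 0 0 0 0 0 0 1 1 1 0 0 1 0 0
p1 (pos 1,3,5,7,9,11,13,15,17,19,21,23,25,27,29,31): XOR of data positions = 0⊕1⊕0⊕0⊕0⊕0⊕1⊕0⊕0⊕0⊕0⊕1⊕0⊕1⊕0 = 0
p2 (pos 2,3,6,7,10,11,14,15,18,19,22,23,26,27,30,31): XOR of data positions = 0⊕0⊕0⊕1⊕0⊕1⊕1⊕0⊕0⊕0⊕0⊕1⊕0⊕0⊕0 = 0
p4 (pos 4,5,6,7,12,13,14,15,20,21,22,23,28,29,30,31): XOR of data positions = 1⊕0⊕0⊕1⊕0⊕1⊕1⊕0⊕0⊕0⊕0⊕0⊕1⊕0⊕0 = 1
p8 (pos 8,9,10,11,12,13,14,15,24,25,26,27,28,29,30,31): XOR of data positions = 0⊕1⊕0⊕1⊕0⊕1⊕1⊕1⊕1⊕1⊕0⊕0⊕1⊕0⊕0 = 0
p16 (pos 16,17,18,19,20,21,22,23,24,25,26,27,28,29,30,31): XOR of data positions = 0⊕0⊕0⊕0⊕0⊕0⊕0⊕1⊕1⊕1⊕0⊕0⊕1⊕0⊕0 = 0
Codeword: 0001100001010110000000011100100

0001100001010110000000011100100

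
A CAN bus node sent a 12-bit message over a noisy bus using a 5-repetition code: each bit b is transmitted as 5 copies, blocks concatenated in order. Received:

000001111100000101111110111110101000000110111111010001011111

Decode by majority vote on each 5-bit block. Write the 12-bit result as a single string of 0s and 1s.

010111001101

Block 1 (00000): 0 ones → 0
Block 2 (11111): 5 ones → 1
Block 3 (00000): 0 ones → 0
Block 4 (10111): 4 ones → 1
Block 5 (11101): 4 ones → 1
Block 6 (11110): 4 ones → 1
Block 7 (10100): 2 ones → 0
Block 8 (00001): 1 one → 0
Block 9 (10111): 4 ones → 1
Block 10 (11101): 4 ones → 1
Block 11 (00010): 1 one → 0
Block 12 (11111): 5 ones → 1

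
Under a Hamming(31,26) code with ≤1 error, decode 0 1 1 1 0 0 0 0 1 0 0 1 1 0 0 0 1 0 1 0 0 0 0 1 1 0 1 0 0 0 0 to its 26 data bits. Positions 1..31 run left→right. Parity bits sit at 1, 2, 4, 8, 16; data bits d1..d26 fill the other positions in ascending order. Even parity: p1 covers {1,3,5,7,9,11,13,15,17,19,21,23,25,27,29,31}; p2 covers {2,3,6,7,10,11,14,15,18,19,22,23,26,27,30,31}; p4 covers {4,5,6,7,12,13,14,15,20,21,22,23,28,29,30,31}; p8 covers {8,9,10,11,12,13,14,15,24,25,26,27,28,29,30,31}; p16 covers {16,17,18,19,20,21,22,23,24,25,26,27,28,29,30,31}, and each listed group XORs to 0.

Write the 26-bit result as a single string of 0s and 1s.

10001001100101010011010000

s1 (pos 1,3,5,7,9,11,13,15,17,19,21,23,25,27,29,31): 0⊕1⊕0⊕0⊕1⊕0⊕1⊕0⊕1⊕1⊕0⊕0⊕1⊕1⊕0⊕0 = 1
s2 (pos 2,3,6,7,10,11,14,15,18,19,22,23,26,27,30,31): 1⊕1⊕0⊕0⊕0⊕0⊕0⊕0⊕0⊕1⊕0⊕0⊕0⊕1⊕0⊕0 = 0
s4 (pos 4,5,6,7,12,13,14,15,20,21,22,23,28,29,30,31): 1⊕0⊕0⊕0⊕1⊕1⊕0⊕0⊕0⊕0⊕0⊕0⊕0⊕0⊕0⊕0 = 1
s8 (pos 8,9,10,11,12,13,14,15,24,25,26,27,28,29,30,31): 0⊕1⊕0⊕0⊕1⊕1⊕0⊕0⊕1⊕1⊕0⊕1⊕0⊕0⊕0⊕0 = 0
s16 (pos 16,17,18,19,20,21,22,23,24,25,26,27,28,29,30,31): 0⊕1⊕0⊕1⊕0⊕0⊕0⊕0⊕1⊕1⊕0⊕1⊕0⊕0⊕0⊕0 = 1
Syndrome s16…s1 = 10101 → error at position 21.
Flip position 21: 0111000010011000101000011010000 → 0111000010011000101010011010000
Read data bits from positions 3,5,6,7,9,10,11,12,13,14,15,17,18,19,20,21,22,23,24,25,26,27,28,29,30,31: 10001001100101010011010000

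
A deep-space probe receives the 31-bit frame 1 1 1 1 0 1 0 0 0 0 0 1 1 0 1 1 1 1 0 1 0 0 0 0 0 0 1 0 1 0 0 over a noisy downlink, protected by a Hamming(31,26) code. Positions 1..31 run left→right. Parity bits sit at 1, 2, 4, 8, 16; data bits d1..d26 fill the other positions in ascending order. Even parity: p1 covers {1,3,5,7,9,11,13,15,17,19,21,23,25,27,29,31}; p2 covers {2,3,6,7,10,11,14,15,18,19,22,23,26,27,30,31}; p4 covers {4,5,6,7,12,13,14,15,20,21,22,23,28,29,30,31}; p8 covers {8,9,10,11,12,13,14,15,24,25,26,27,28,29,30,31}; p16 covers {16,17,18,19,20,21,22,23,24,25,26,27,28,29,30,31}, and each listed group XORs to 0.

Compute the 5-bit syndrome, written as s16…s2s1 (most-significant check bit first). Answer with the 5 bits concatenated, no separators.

s1 (pos 1,3,5,7,9,11,13,15,17,19,21,23,25,27,29,31): 1⊕1⊕0⊕0⊕0⊕0⊕1⊕1⊕1⊕0⊕0⊕0⊕0⊕1⊕1⊕0 = 1
s2 (pos 2,3,6,7,10,11,14,15,18,19,22,23,26,27,30,31): 1⊕1⊕1⊕0⊕0⊕0⊕0⊕1⊕1⊕0⊕0⊕0⊕0⊕1⊕0⊕0 = 0
s4 (pos 4,5,6,7,12,13,14,15,20,21,22,23,28,29,30,31): 1⊕0⊕1⊕0⊕1⊕1⊕0⊕1⊕1⊕0⊕0⊕0⊕0⊕1⊕0⊕0 = 1
s8 (pos 8,9,10,11,12,13,14,15,24,25,26,27,28,29,30,31): 0⊕0⊕0⊕0⊕1⊕1⊕0⊕1⊕0⊕0⊕0⊕1⊕0⊕1⊕0⊕0 = 1
s16 (pos 16,17,18,19,20,21,22,23,24,25,26,27,28,29,30,31): 1⊕1⊕1⊕0⊕1⊕0⊕0⊕0⊕0⊕0⊕0⊕1⊕0⊕1⊕0⊕0 = 0
Syndrome s16…s1 = 01101 → error at position 13.

01101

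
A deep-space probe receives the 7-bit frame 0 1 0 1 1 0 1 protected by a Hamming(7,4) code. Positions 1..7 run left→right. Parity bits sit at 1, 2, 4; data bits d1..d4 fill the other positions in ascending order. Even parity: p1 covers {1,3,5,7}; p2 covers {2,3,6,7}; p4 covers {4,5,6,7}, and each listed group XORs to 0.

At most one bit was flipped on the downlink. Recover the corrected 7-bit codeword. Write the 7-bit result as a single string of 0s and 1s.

s1 (pos 1,3,5,7): 0⊕0⊕1⊕1 = 0
s2 (pos 2,3,6,7): 1⊕0⊕0⊕1 = 0
s4 (pos 4,5,6,7): 1⊕1⊕0⊕1 = 1
Syndrome s4…s1 = 100 → error at position 4.
Flip position 4: 0101101 → 0100101

0100101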